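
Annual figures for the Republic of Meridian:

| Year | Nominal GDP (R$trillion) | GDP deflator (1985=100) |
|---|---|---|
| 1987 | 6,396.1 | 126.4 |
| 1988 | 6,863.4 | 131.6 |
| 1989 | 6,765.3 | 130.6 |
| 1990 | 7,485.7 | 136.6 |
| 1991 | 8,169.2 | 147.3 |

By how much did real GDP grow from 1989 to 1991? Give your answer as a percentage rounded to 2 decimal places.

7.06%

Real GDP 1989 = 6765.3/1.306 = 5180.17.
Real GDP 1991 = 8169.2/1.473 = 5545.96.
Change = 5545.96/5180.17 − 1 = 0.0706.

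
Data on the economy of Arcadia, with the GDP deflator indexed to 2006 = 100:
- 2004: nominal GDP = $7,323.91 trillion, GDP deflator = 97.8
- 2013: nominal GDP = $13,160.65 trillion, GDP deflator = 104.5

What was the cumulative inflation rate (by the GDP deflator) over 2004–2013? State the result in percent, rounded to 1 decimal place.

Price-level change = 104.5 / 97.8 − 1 = 0.0685.

6.9%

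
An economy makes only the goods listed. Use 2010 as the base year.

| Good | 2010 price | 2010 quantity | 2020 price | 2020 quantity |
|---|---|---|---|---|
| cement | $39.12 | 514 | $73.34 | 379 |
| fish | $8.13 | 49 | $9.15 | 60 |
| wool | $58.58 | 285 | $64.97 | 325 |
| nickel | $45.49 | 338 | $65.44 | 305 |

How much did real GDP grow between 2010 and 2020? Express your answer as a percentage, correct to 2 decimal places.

Real GDP 2010 = Nominal GDP 2010 = 39.12·514 + 8.13·49 + 58.58·285 + 45.49·338 = 52576.97.
Real GDP 2020 (at 2010 prices) = 39.12·379 + 8.13·60 + 58.58·325 + 45.49·305 = 48227.23.
Real growth = 48227.23/52576.97 − 1 = -0.0827.

-8.27%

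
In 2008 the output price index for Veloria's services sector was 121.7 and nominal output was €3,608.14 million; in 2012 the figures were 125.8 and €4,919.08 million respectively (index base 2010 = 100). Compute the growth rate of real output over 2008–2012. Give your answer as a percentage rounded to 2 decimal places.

31.89%

Real output 2008 = 3608.14 / 1.217 = 2964.78.
Real output 2012 = 4919.08 / 1.258 = 3910.24.
Real growth = 3910.24 / 2964.78 − 1 = 0.3189.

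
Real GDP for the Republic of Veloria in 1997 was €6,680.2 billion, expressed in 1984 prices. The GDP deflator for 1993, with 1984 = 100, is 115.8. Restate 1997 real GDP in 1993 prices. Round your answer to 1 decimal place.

€7,735.7 billion

Real GDP in 1993 prices = Real GDP in 1984 prices × (P_1993/P_1984) = 6680.2 × 1.158 = 7735.67.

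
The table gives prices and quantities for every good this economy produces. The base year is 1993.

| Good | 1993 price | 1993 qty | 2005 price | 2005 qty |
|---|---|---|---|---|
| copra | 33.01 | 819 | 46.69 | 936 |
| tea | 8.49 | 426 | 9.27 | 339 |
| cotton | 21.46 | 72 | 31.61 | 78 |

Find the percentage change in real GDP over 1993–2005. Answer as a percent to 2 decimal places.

10.10%

Real GDP 1993 = Nominal GDP 1993 = 33.01·819 + 8.49·426 + 21.46·72 = 32197.05.
Real GDP 2005 (at 1993 prices) = 33.01·936 + 8.49·339 + 21.46·78 = 35449.35.
Real growth = 35449.35/32197.05 − 1 = 0.1010.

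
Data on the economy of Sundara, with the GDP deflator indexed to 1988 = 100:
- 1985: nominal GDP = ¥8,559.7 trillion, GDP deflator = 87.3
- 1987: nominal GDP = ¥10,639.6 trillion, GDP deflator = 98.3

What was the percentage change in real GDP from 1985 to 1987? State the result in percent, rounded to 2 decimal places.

10.39%

Deflate each year: 1985 → 8559.7/0.873 = 9804.93; 1987 → 10639.6/0.983 = 10823.60.
So real GDP changed by 10823.60/9804.93 − 1 = 0.1039, i.e. 10.39%.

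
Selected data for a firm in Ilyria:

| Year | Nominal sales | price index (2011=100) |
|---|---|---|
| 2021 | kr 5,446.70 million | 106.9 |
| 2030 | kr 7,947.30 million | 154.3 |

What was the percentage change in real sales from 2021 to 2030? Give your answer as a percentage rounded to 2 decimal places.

Real sales 2021 = 5446.70 / 1.069 = 5095.14.
Real sales 2030 = 7947.30 / 1.543 = 5150.55.
Real growth = 5150.55 / 5095.14 − 1 = 0.0109.

1.09%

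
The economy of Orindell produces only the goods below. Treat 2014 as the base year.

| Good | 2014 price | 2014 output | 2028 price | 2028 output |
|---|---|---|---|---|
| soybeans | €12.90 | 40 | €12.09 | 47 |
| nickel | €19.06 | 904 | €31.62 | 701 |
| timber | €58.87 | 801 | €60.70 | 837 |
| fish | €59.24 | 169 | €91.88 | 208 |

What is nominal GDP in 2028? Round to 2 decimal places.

Nominal GDP 2028 = Σ (p_2028 × q_2028) = 12.09·47 + 31.62·701 + 60.70·837 + 91.88·208 = 92650.79.

€92650.79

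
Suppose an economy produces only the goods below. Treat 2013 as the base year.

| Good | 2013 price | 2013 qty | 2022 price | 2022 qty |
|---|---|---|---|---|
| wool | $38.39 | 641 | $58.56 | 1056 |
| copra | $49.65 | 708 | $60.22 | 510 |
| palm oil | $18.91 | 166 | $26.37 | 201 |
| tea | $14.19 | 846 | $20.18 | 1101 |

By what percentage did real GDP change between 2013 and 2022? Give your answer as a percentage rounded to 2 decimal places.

Real GDP 2013 = Nominal GDP 2013 = 38.39·641 + 49.65·708 + 18.91·166 + 14.19·846 = 74903.99.
Real GDP 2022 (at 2013 prices) = 38.39·1056 + 49.65·510 + 18.91·201 + 14.19·1101 = 85285.44.
Real growth = 85285.44/74903.99 − 1 = 0.1386.

13.86%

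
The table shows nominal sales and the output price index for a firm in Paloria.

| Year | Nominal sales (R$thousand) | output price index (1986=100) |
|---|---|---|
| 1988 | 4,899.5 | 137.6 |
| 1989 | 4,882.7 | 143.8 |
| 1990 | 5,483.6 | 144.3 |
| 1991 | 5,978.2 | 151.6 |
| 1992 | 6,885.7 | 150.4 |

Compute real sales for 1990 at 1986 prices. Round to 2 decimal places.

R$3,800.14 thousand

Real sales 1990 = 5483.6 / 1.443 = 3800.14.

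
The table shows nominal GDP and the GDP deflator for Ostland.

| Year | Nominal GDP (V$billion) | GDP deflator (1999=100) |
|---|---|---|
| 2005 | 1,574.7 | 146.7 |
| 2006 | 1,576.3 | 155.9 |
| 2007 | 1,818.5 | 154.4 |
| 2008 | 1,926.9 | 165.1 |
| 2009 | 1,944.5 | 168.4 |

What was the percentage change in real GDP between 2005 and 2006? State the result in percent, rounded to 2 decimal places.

-5.81%

Real GDP 2005 = 1574.7/1.467 = 1073.42.
Real GDP 2006 = 1576.3/1.559 = 1011.10.
Change = 1011.10/1073.42 − 1 = -0.0581.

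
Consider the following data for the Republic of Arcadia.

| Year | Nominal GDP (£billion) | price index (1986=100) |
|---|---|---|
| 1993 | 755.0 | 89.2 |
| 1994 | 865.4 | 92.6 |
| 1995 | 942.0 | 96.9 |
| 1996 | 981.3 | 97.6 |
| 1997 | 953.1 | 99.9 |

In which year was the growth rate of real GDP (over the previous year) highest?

1994

1994: real = 865.4/0.926 = 934.56; growth vs 1993 (846.41) = 10.41%.
1995: real = 942.0/0.969 = 972.14; growth vs 1994 (934.56) = 4.02%.
1996: real = 981.3/0.976 = 1005.43; growth vs 1995 (972.14) = 3.42%.
1997: real = 953.1/0.999 = 954.05; growth vs 1996 (1005.43) = -5.11%.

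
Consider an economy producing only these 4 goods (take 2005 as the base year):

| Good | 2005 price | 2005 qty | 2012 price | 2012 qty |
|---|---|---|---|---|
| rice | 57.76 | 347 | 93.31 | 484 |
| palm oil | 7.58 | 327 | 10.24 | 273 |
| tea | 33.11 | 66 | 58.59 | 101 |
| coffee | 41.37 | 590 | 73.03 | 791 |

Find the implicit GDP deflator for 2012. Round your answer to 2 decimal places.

Nominal GDP 2012 = 93.31·484 + 10.24·273 + 58.59·101 + 73.03·791 = 111641.88.
Real GDP 2012 (at 2005 prices) = 57.76·484 + 7.58·273 + 33.11·101 + 41.37·791 = 66092.96.
Deflator = Nominal/Real × 100 = 111641.88/66092.96 × 100 = 168.916.

168.92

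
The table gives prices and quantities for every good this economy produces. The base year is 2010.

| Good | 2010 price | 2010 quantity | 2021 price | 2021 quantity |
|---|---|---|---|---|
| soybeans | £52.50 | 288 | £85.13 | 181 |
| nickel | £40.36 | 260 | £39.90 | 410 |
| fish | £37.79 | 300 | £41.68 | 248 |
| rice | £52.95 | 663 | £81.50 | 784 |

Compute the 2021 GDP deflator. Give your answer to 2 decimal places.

Nominal GDP 2021 = 85.13·181 + 39.90·410 + 41.68·248 + 81.50·784 = 106000.17.
Real GDP 2021 (at 2010 prices) = 52.50·181 + 40.36·410 + 37.79·248 + 52.95·784 = 76934.82.
Deflator = Nominal/Real × 100 = 106000.17/76934.82 × 100 = 137.779.

137.78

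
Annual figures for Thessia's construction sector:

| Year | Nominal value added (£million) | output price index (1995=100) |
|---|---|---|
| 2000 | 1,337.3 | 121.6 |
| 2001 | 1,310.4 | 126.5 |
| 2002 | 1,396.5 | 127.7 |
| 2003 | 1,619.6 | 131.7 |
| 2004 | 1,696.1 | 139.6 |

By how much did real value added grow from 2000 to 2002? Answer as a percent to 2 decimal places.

-0.56%

Real value added 2000 = 1337.3/1.216 = 1099.75.
Real value added 2002 = 1396.5/1.277 = 1093.58.
Change = 1093.58/1099.75 − 1 = -0.0056.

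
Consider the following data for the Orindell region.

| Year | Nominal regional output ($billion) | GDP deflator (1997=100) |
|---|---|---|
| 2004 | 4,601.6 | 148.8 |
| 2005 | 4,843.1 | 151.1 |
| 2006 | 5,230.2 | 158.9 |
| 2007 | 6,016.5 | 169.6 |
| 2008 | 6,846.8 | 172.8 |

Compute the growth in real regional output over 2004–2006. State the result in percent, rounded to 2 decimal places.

Real regional output 2004 = 4601.6/1.488 = 3092.47.
Real regional output 2006 = 5230.2/1.589 = 3291.50.
Change = 3291.50/3092.47 − 1 = 0.0644.

6.44%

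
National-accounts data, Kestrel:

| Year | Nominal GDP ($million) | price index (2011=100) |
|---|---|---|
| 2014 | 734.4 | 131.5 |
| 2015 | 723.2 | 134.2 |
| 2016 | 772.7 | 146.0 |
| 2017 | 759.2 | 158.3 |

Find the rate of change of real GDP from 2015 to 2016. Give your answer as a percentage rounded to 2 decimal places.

-1.79%

Real GDP 2015 = 723.2/1.342 = 538.90.
Real GDP 2016 = 772.7/1.460 = 529.25.
Change = 529.25/538.90 − 1 = -0.0179.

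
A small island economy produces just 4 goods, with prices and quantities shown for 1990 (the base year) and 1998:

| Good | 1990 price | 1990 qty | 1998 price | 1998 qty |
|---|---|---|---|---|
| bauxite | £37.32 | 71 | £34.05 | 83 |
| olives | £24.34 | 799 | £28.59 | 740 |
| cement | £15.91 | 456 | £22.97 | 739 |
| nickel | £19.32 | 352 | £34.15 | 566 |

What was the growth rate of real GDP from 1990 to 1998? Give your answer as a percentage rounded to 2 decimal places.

Real GDP 1990 = Nominal GDP 1990 = 37.32·71 + 24.34·799 + 15.91·456 + 19.32·352 = 36152.98.
Real GDP 1998 (at 1990 prices) = 37.32·83 + 24.34·740 + 15.91·739 + 19.32·566 = 43801.77.
Real growth = 43801.77/36152.98 − 1 = 0.2116.

21.16%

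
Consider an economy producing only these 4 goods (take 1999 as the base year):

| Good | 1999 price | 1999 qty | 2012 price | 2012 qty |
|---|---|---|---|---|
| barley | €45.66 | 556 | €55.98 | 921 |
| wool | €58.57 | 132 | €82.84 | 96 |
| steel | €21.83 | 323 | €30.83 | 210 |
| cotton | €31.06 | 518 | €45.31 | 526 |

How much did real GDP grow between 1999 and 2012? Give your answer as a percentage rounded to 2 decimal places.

21.93%

Real GDP 1999 = Nominal GDP 1999 = 45.66·556 + 58.57·132 + 21.83·323 + 31.06·518 = 56258.37.
Real GDP 2012 (at 1999 prices) = 45.66·921 + 58.57·96 + 21.83·210 + 31.06·526 = 68597.44.
Real growth = 68597.44/56258.37 − 1 = 0.2193.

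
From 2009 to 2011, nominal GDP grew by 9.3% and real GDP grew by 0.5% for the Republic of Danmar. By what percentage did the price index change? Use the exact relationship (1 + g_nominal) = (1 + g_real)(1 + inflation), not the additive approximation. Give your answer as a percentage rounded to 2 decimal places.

(1 + g_nom) = (1 + g_real)(1 + π), so π = 1.0930 / 1.0050 − 1 = 0.08756.

8.76%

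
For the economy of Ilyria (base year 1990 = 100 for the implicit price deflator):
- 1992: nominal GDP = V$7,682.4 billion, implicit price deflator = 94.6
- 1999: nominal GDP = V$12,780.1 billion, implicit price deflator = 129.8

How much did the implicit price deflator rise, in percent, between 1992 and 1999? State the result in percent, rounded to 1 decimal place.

Price-level change = 129.8 / 94.6 − 1 = 0.3721.

37.2%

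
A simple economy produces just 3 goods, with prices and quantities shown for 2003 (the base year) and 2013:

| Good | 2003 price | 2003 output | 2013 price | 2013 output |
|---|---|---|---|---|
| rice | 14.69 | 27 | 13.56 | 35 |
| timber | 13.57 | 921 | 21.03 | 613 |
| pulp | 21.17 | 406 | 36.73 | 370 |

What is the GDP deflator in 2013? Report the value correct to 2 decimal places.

Nominal GDP 2013 = 13.56·35 + 21.03·613 + 36.73·370 = 26956.09.
Real GDP 2013 (at 2003 prices) = 14.69·35 + 13.57·613 + 21.17·370 = 16665.46.
Deflator = Nominal/Real × 100 = 26956.09/16665.46 × 100 = 161.748.

161.75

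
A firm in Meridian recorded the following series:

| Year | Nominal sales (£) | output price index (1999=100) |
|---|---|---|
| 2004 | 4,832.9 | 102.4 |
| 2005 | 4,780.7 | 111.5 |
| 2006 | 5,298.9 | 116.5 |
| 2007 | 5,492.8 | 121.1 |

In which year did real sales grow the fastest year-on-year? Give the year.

2006

2005: real = 4780.7/1.115 = 4287.62; growth vs 2004 (4719.63) = -9.15%.
2006: real = 5298.9/1.165 = 4548.41; growth vs 2005 (4287.62) = 6.08%.
2007: real = 5492.8/1.211 = 4535.76; growth vs 2006 (4548.41) = -0.28%.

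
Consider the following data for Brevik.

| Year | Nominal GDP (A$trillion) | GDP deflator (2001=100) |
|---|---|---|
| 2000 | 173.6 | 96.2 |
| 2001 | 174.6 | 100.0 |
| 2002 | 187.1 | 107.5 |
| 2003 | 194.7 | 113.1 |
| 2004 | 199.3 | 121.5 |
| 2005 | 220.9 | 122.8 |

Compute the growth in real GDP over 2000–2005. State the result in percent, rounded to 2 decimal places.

Real GDP 2000 = 173.6/0.962 = 180.46.
Real GDP 2005 = 220.9/1.228 = 179.89.
Change = 179.89/180.46 − 1 = -0.0032.

-0.32%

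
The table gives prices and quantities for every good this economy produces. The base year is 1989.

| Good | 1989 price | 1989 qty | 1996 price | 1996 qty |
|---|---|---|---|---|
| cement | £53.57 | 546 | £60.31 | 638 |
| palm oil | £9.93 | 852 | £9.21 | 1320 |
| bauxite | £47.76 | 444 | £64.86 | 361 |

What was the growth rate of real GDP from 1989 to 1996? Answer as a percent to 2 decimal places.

9.52%

Real GDP 1989 = Nominal GDP 1989 = 53.57·546 + 9.93·852 + 47.76·444 = 58915.02.
Real GDP 1996 (at 1989 prices) = 53.57·638 + 9.93·1320 + 47.76·361 = 64526.62.
Real growth = 64526.62/58915.02 − 1 = 0.0952.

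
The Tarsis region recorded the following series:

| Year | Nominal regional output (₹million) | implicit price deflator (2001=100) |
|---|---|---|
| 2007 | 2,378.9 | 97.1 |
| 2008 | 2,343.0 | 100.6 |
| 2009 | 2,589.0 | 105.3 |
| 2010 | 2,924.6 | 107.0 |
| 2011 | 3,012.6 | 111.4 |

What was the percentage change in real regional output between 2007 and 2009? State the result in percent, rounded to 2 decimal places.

Real regional output 2007 = 2378.9/0.971 = 2449.95.
Real regional output 2009 = 2589.0/1.053 = 2458.69.
Change = 2458.69/2449.95 − 1 = 0.0036.

0.36%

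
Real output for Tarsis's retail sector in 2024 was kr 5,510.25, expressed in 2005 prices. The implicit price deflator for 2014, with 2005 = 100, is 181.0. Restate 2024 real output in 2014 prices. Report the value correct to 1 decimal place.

Real output in 2014 prices = Real output in 2005 prices × (P_2014/P_2005) = 5510.25 × 1.810 = 9973.55.

kr 9,973.6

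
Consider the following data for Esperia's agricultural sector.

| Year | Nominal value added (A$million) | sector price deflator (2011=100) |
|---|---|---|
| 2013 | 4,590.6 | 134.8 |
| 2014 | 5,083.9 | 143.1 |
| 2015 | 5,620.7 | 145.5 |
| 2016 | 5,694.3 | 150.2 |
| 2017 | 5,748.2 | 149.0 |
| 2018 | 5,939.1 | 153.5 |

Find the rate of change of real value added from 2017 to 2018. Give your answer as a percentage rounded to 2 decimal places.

0.29%

Real value added 2017 = 5748.2/1.490 = 3857.85.
Real value added 2018 = 5939.1/1.535 = 3869.12.
Change = 3869.12/3857.85 − 1 = 0.0029.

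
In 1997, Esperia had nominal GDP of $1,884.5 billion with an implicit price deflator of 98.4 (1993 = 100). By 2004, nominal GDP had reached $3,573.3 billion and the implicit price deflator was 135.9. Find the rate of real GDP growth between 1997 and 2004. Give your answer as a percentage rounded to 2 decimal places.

37.29%

Deflate each year: 1997 → 1884.5/0.984 = 1915.14; 2004 → 3573.3/1.359 = 2629.36.
So real GDP changed by 2629.36/1915.14 − 1 = 0.3729, i.e. 37.29%.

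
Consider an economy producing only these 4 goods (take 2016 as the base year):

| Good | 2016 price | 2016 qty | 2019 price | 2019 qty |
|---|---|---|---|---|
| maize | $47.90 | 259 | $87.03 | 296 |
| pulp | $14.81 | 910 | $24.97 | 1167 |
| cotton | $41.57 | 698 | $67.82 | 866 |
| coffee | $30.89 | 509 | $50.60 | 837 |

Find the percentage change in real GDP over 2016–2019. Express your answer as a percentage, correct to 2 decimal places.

Real GDP 2016 = Nominal GDP 2016 = 47.90·259 + 14.81·910 + 41.57·698 + 30.89·509 = 70622.07.
Real GDP 2019 (at 2016 prices) = 47.90·296 + 14.81·1167 + 41.57·866 + 30.89·837 = 93316.22.
Real growth = 93316.22/70622.07 − 1 = 0.3213.

32.13%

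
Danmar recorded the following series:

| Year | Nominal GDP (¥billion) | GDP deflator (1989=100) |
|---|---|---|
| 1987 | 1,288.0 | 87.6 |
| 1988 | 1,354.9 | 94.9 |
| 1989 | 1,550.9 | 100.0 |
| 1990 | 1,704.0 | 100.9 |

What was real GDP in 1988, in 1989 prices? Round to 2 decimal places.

Real GDP 1988 = 1354.9 / 0.949 = 1427.71.

¥1,427.71 billion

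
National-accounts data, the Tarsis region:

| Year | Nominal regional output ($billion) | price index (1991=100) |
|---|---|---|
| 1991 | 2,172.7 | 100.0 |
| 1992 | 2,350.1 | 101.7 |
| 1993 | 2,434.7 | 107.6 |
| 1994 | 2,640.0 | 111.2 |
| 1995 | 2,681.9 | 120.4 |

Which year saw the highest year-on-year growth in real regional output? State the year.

1992: real = 2350.1/1.017 = 2310.82; growth vs 1991 (2172.70) = 6.36%.
1993: real = 2434.7/1.076 = 2262.73; growth vs 1992 (2310.82) = -2.08%.
1994: real = 2640.0/1.112 = 2374.10; growth vs 1993 (2262.73) = 4.92%.
1995: real = 2681.9/1.204 = 2227.49; growth vs 1994 (2374.10) = -6.18%.

1992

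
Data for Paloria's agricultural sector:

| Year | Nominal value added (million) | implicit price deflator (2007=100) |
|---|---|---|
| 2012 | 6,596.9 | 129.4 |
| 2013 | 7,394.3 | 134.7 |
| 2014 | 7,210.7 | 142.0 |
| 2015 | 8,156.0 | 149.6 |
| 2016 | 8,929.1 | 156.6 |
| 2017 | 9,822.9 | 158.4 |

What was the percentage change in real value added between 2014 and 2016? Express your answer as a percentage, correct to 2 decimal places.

Real value added 2014 = 7210.7/1.420 = 5077.96.
Real value added 2016 = 8929.1/1.566 = 5701.85.
Change = 5701.85/5077.96 − 1 = 0.1229.

12.29%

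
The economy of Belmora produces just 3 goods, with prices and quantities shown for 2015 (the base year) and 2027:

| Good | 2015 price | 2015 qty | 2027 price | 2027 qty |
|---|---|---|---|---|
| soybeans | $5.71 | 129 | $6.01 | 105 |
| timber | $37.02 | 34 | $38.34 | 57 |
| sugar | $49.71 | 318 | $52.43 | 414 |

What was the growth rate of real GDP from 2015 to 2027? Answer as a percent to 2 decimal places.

30.82%

Real GDP 2015 = Nominal GDP 2015 = 5.71·129 + 37.02·34 + 49.71·318 = 17803.05.
Real GDP 2027 (at 2015 prices) = 5.71·105 + 37.02·57 + 49.71·414 = 23289.63.
Real growth = 23289.63/17803.05 − 1 = 0.3082.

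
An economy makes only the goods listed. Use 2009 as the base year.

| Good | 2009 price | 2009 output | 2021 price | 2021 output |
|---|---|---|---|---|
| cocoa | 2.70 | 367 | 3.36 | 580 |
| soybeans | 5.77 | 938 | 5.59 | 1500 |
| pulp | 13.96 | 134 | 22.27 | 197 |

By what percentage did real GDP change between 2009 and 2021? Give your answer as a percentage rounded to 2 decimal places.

Real GDP 2009 = Nominal GDP 2009 = 2.70·367 + 5.77·938 + 13.96·134 = 8273.80.
Real GDP 2021 (at 2009 prices) = 2.70·580 + 5.77·1500 + 13.96·197 = 12971.12.
Real growth = 12971.12/8273.80 − 1 = 0.5677.

56.77%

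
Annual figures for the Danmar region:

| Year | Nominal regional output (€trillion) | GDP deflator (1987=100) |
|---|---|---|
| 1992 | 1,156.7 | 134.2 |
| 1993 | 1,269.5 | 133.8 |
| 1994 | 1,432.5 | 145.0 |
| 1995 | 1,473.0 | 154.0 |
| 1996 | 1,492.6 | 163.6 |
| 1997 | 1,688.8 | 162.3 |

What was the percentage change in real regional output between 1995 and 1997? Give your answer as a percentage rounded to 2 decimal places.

Real regional output 1995 = 1473.0/1.540 = 956.49.
Real regional output 1997 = 1688.8/1.623 = 1040.54.
Change = 1040.54/956.49 − 1 = 0.0879.

8.79%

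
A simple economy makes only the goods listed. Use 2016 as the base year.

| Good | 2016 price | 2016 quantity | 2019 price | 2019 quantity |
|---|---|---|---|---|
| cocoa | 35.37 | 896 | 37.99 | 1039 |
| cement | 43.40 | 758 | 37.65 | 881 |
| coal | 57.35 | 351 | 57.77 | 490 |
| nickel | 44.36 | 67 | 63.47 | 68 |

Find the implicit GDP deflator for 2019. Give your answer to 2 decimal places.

Nominal GDP 2019 = 37.99·1039 + 37.65·881 + 57.77·490 + 63.47·68 = 105264.52.
Real GDP 2019 (at 2016 prices) = 35.37·1039 + 43.40·881 + 57.35·490 + 44.36·68 = 106102.81.
Deflator = Nominal/Real × 100 = 105264.52/106102.81 × 100 = 99.210.

99.21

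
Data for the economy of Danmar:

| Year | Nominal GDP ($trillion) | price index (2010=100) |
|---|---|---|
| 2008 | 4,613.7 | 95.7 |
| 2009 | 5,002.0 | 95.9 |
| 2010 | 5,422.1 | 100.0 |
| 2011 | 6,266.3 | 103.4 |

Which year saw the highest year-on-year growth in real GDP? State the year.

2011

2009: real = 5002.0/0.959 = 5215.85; growth vs 2008 (4821.00) = 8.19%.
2010: real = 5422.1/1.000 = 5422.10; growth vs 2009 (5215.85) = 3.95%.
2011: real = 6266.3/1.034 = 6060.25; growth vs 2010 (5422.10) = 11.77%.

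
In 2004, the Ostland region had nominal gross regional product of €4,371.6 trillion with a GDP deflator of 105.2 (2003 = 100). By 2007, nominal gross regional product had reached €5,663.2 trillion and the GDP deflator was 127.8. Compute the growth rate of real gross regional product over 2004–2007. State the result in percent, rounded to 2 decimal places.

6.64%

Deflate each year: 2004 → 4371.6/1.052 = 4155.51; 2007 → 5663.2/1.278 = 4431.30.
So real gross regional product changed by 4431.30/4155.51 − 1 = 0.0664, i.e. 6.64%.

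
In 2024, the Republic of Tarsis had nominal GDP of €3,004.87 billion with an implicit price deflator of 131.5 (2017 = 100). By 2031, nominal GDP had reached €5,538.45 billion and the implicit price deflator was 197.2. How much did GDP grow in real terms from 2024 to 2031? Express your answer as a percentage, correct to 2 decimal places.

Real GDP 2024 = 3004.87 / 1.315 = 2285.07.
Real GDP 2031 = 5538.45 / 1.972 = 2808.54.
Real growth = 2808.54 / 2285.07 − 1 = 0.2291.

22.91%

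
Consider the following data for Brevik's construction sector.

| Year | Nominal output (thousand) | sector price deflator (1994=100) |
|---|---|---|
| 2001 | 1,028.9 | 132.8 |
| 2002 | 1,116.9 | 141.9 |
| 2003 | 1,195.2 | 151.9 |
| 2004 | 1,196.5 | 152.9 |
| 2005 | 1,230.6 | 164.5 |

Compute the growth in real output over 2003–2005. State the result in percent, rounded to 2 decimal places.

Real output 2003 = 1195.2/1.519 = 786.83.
Real output 2005 = 1230.6/1.645 = 748.09.
Change = 748.09/786.83 − 1 = -0.0492.

-4.92%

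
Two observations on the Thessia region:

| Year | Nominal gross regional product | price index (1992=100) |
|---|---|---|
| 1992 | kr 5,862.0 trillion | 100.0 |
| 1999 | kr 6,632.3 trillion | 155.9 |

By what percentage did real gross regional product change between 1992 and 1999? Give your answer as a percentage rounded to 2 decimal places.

-27.43%

Real gross regional product 1992 = 5862.0 / 1.000 = 5862.00.
Real gross regional product 1999 = 6632.3 / 1.559 = 4254.20.
Real growth = 4254.20 / 5862.00 − 1 = -0.2743.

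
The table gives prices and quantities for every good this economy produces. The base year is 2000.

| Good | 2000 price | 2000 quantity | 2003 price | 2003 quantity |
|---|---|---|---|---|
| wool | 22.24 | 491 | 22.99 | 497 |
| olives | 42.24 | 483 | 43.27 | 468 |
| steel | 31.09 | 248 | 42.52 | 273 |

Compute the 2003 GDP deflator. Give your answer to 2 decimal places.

Nominal GDP 2003 = 22.99·497 + 43.27·468 + 42.52·273 = 43284.35.
Real GDP 2003 (at 2000 prices) = 22.24·497 + 42.24·468 + 31.09·273 = 39309.17.
Deflator = Nominal/Real × 100 = 43284.35/39309.17 × 100 = 110.113.

110.11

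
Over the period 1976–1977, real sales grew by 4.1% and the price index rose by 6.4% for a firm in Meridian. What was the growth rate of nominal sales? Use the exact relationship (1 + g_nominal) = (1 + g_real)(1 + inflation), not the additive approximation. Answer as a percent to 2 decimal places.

10.76%

(1 + g_nom) = (1 + g_real)(1 + π) = 1.0410 × 1.0640 = 1.10762.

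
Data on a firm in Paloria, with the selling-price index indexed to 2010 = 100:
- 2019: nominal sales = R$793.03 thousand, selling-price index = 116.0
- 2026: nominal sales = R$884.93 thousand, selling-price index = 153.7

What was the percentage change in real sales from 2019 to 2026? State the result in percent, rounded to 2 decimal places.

Deflate each year: 2019 → 793.03/1.160 = 683.65; 2026 → 884.93/1.537 = 575.75.
So real sales changed by 575.75/683.65 − 1 = -0.1578, i.e. -15.78%.

-15.78%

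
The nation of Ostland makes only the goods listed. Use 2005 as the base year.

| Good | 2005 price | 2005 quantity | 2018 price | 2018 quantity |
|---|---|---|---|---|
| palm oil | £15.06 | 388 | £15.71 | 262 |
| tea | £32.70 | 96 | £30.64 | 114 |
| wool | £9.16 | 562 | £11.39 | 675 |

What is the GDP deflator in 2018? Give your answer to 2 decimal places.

Nominal GDP 2018 = 15.71·262 + 30.64·114 + 11.39·675 = 15297.23.
Real GDP 2018 (at 2005 prices) = 15.06·262 + 32.70·114 + 9.16·675 = 13856.52.
Deflator = Nominal/Real × 100 = 15297.23/13856.52 × 100 = 110.397.

110.40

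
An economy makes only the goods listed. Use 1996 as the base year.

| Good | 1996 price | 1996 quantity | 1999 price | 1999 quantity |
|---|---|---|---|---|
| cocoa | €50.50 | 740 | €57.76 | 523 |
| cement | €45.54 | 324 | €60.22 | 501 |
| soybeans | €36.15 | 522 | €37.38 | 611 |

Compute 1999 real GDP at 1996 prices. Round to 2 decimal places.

€71314.69

Real GDP 1999 = Σ (p_1996 × q_1999) = 50.50·523 + 45.54·501 + 36.15·611 = 71314.69.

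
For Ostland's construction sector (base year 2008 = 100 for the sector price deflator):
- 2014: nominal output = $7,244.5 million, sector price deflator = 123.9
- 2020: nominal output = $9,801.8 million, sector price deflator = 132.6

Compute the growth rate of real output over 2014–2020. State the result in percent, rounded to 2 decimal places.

26.42%

Deflate each year: 2014 → 7244.5/1.239 = 5847.05; 2020 → 9801.8/1.326 = 7392.01.
So real output changed by 7392.01/5847.05 − 1 = 0.2642, i.e. 26.42%.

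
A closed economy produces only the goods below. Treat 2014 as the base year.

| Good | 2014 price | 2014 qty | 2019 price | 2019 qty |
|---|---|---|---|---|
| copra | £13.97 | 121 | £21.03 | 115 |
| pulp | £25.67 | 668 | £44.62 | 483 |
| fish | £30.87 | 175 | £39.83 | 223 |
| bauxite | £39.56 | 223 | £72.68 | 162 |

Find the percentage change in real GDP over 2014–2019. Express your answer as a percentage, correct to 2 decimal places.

Real GDP 2014 = Nominal GDP 2014 = 13.97·121 + 25.67·668 + 30.87·175 + 39.56·223 = 33062.06.
Real GDP 2019 (at 2014 prices) = 13.97·115 + 25.67·483 + 30.87·223 + 39.56·162 = 27297.89.
Real growth = 27297.89/33062.06 − 1 = -0.1743.

-17.43%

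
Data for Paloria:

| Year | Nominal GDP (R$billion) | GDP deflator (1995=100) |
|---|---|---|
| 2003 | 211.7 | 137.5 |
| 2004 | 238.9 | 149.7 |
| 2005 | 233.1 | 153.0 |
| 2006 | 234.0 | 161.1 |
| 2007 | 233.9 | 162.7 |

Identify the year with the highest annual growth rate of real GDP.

2004

2004: real = 238.9/1.497 = 159.59; growth vs 2003 (153.96) = 3.66%.
2005: real = 233.1/1.530 = 152.35; growth vs 2004 (159.59) = -4.54%.
2006: real = 234.0/1.611 = 145.25; growth vs 2005 (152.35) = -4.66%.
2007: real = 233.9/1.627 = 143.76; growth vs 2006 (145.25) = -1.03%.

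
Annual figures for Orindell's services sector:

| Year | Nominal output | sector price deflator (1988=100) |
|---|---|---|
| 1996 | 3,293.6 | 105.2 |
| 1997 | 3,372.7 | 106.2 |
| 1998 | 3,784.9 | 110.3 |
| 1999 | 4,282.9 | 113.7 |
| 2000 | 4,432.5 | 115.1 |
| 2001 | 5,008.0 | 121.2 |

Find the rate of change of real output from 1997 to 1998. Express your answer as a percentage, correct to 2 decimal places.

Real output 1997 = 3372.7/1.062 = 3175.80.
Real output 1998 = 3784.9/1.103 = 3431.46.
Change = 3431.46/3175.80 − 1 = 0.0805.

8.05%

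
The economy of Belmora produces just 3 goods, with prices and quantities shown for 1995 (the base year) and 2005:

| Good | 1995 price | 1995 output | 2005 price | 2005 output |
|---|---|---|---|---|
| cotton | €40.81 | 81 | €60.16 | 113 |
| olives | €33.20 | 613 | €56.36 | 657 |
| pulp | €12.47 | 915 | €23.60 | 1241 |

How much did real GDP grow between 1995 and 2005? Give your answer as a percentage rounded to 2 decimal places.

19.48%

Real GDP 1995 = Nominal GDP 1995 = 40.81·81 + 33.20·613 + 12.47·915 = 35067.26.
Real GDP 2005 (at 1995 prices) = 40.81·113 + 33.20·657 + 12.47·1241 = 41899.20.
Real growth = 41899.20/35067.26 − 1 = 0.1948.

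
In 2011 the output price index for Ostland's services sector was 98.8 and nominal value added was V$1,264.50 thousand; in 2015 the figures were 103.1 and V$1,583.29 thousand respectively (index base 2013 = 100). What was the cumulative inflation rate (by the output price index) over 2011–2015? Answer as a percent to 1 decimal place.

4.4%

Price-level change = 103.1 / 98.8 − 1 = 0.0435.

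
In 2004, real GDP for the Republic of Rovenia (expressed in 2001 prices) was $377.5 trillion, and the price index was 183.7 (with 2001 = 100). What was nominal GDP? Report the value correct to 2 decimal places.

$693.47 trillion

Nominal GDP = Real × (price index/100) = 377.5 × 1.837 = 693.47.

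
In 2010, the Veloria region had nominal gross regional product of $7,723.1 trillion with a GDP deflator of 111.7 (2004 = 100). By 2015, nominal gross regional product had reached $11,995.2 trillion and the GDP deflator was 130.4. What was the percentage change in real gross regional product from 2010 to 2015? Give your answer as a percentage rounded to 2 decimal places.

33.04%

Deflate each year: 2010 → 7723.1/1.117 = 6914.15; 2015 → 11995.2/1.304 = 9198.77.
So real gross regional product changed by 9198.77/6914.15 − 1 = 0.3304, i.e. 33.04%.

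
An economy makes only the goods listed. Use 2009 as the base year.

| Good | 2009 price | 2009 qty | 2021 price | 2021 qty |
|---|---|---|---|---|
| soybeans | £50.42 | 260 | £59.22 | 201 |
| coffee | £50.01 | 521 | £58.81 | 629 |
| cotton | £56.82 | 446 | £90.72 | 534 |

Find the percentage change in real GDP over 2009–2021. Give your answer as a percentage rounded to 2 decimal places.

11.51%

Real GDP 2009 = Nominal GDP 2009 = 50.42·260 + 50.01·521 + 56.82·446 = 64506.13.
Real GDP 2021 (at 2009 prices) = 50.42·201 + 50.01·629 + 56.82·534 = 71932.59.
Real growth = 71932.59/64506.13 − 1 = 0.1151.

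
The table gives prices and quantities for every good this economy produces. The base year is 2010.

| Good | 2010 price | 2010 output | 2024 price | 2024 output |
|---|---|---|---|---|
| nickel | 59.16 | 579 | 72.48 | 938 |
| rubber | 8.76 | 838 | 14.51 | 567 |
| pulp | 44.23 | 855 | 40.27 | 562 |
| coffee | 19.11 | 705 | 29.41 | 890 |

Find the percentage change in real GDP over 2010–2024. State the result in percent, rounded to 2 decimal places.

10.16%

Real GDP 2010 = Nominal GDP 2010 = 59.16·579 + 8.76·838 + 44.23·855 + 19.11·705 = 92883.72.
Real GDP 2024 (at 2010 prices) = 59.16·938 + 8.76·567 + 44.23·562 + 19.11·890 = 102324.16.
Real growth = 102324.16/92883.72 − 1 = 0.1016.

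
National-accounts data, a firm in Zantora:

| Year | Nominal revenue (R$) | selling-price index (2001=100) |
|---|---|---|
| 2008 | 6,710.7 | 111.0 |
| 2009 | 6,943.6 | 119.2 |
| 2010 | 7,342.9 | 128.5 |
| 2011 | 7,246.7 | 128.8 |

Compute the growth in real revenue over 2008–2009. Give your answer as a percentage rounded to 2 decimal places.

-3.65%

Real revenue 2008 = 6710.7/1.110 = 6045.68.
Real revenue 2009 = 6943.6/1.192 = 5825.17.
Change = 5825.17/6045.68 − 1 = -0.0365.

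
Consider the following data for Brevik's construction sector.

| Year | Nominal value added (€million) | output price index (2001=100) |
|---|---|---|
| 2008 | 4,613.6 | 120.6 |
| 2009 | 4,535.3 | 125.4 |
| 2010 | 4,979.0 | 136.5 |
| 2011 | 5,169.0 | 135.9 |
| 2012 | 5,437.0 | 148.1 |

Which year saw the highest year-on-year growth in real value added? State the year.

2011

2009: real = 4535.3/1.254 = 3616.67; growth vs 2008 (3825.54) = -5.46%.
2010: real = 4979.0/1.365 = 3647.62; growth vs 2009 (3616.67) = 0.86%.
2011: real = 5169.0/1.359 = 3803.53; growth vs 2010 (3647.62) = 4.27%.
2012: real = 5437.0/1.481 = 3671.17; growth vs 2011 (3803.53) = -3.48%.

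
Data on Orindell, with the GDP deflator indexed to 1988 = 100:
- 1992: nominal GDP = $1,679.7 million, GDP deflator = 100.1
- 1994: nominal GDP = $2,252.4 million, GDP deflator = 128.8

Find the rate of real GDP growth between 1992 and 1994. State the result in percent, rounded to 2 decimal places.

4.22%

Real GDP 1992 = 1679.7 / 1.001 = 1678.02.
Real GDP 1994 = 2252.4 / 1.288 = 1748.76.
Real growth = 1748.76 / 1678.02 − 1 = 0.0422.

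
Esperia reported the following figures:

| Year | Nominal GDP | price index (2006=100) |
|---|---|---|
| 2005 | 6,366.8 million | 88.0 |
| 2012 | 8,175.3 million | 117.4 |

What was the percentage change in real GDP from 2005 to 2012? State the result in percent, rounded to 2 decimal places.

Real GDP 2005 = 6366.8 / 0.880 = 7235.00.
Real GDP 2012 = 8175.3 / 1.174 = 6963.63.
Real growth = 6963.63 / 7235.00 − 1 = -0.0375.

-3.75%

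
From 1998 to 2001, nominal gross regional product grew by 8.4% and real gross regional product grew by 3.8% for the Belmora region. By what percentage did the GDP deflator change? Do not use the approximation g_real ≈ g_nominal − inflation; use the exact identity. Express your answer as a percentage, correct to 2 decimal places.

4.43%

(1 + g_nom) = (1 + g_real)(1 + π), so π = 1.0840 / 1.0380 − 1 = 0.04432.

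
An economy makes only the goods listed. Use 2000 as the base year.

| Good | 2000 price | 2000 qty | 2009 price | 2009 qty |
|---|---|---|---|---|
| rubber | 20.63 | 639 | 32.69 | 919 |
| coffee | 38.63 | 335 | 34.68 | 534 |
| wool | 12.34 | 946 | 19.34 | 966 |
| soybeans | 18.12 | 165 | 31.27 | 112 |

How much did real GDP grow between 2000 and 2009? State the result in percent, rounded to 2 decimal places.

31.26%

Real GDP 2000 = Nominal GDP 2000 = 20.63·639 + 38.63·335 + 12.34·946 + 18.12·165 = 40787.06.
Real GDP 2009 (at 2000 prices) = 20.63·919 + 38.63·534 + 12.34·966 + 18.12·112 = 53537.27.
Real growth = 53537.27/40787.06 − 1 = 0.3126.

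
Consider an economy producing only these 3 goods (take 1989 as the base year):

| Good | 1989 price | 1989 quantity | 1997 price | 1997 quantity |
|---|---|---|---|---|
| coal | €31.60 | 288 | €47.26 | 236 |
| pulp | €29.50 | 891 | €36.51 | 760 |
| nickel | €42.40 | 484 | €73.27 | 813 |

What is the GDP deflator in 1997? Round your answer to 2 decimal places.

Nominal GDP 1997 = 47.26·236 + 36.51·760 + 73.27·813 = 98469.47.
Real GDP 1997 (at 1989 prices) = 31.60·236 + 29.50·760 + 42.40·813 = 64348.80.
Deflator = Nominal/Real × 100 = 98469.47/64348.80 × 100 = 153.025.

153.02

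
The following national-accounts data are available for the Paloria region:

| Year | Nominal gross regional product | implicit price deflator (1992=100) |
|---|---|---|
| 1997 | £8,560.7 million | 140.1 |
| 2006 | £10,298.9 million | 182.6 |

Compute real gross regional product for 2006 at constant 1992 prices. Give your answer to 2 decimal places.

Real gross regional product = Nominal / (implicit price deflator/100) = 10298.9 / 1.826 = 5640.14.

£5,640.14 million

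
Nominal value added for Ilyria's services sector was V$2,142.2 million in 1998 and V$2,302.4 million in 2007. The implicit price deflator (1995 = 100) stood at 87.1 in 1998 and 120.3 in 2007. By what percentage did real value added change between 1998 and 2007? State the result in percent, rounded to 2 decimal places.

-22.18%

Real value added 1998 = 2142.2 / 0.871 = 2459.47.
Real value added 2007 = 2302.4 / 1.203 = 1913.88.
Real growth = 1913.88 / 2459.47 − 1 = -0.2218.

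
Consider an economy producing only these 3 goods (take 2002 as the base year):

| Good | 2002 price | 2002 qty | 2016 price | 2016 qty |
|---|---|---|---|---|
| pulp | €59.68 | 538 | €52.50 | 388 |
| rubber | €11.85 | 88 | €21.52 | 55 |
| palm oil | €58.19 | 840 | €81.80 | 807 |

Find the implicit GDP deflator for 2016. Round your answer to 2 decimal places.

123.74

Nominal GDP 2016 = 52.50·388 + 21.52·55 + 81.80·807 = 87566.20.
Real GDP 2016 (at 2002 prices) = 59.68·388 + 11.85·55 + 58.19·807 = 70766.92.
Deflator = Nominal/Real × 100 = 87566.20/70766.92 × 100 = 123.739.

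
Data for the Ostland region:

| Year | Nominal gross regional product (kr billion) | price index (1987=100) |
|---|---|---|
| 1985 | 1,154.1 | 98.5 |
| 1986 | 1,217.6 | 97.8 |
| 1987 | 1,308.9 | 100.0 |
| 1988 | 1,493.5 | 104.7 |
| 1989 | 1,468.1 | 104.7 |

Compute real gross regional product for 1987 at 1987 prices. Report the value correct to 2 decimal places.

kr 1,308.90 billion

Real gross regional product 1987 = 1308.9 / 1.000 = 1308.90.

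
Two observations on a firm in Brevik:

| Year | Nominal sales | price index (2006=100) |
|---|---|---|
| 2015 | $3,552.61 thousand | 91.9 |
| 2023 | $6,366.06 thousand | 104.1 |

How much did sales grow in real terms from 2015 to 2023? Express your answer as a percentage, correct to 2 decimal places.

58.19%

Real sales 2015 = 3552.61 / 0.919 = 3865.73.
Real sales 2023 = 6366.06 / 1.041 = 6115.33.
Real growth = 6115.33 / 3865.73 − 1 = 0.5819.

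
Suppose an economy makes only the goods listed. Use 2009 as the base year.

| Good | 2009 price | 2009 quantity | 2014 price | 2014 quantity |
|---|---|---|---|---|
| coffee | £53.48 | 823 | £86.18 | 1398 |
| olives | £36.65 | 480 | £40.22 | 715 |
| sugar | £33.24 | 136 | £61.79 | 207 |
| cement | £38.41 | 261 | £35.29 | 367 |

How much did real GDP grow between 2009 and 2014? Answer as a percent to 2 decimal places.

60.14%

Real GDP 2009 = Nominal GDP 2009 = 53.48·823 + 36.65·480 + 33.24·136 + 38.41·261 = 76151.69.
Real GDP 2014 (at 2009 prices) = 53.48·1398 + 36.65·715 + 33.24·207 + 38.41·367 = 121946.94.
Real growth = 121946.94/76151.69 − 1 = 0.6014.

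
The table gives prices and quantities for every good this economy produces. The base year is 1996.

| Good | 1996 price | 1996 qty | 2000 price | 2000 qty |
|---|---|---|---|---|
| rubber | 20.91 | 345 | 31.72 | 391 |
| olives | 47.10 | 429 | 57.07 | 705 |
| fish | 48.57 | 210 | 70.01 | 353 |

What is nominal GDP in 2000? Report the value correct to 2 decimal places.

Nominal GDP 2000 = Σ (p_2000 × q_2000) = 31.72·391 + 57.07·705 + 70.01·353 = 77350.40.

77350.40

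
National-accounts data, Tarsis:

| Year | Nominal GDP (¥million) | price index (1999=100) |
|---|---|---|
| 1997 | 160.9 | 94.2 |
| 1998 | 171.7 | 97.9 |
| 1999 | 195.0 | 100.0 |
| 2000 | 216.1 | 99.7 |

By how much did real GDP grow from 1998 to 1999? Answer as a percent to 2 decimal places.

Real GDP 1998 = 171.7/0.979 = 175.38.
Real GDP 1999 = 195.0/1.000 = 195.00.
Change = 195.00/175.38 − 1 = 0.1119.

11.19%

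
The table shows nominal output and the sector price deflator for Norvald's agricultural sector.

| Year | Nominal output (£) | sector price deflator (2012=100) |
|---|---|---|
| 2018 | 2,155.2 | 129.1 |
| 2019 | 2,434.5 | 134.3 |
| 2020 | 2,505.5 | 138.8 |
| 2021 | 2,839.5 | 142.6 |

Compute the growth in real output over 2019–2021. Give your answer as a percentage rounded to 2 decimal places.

Real output 2019 = 2434.5/1.343 = 1812.73.
Real output 2021 = 2839.5/1.426 = 1991.23.
Change = 1991.23/1812.73 − 1 = 0.0985.

9.85%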